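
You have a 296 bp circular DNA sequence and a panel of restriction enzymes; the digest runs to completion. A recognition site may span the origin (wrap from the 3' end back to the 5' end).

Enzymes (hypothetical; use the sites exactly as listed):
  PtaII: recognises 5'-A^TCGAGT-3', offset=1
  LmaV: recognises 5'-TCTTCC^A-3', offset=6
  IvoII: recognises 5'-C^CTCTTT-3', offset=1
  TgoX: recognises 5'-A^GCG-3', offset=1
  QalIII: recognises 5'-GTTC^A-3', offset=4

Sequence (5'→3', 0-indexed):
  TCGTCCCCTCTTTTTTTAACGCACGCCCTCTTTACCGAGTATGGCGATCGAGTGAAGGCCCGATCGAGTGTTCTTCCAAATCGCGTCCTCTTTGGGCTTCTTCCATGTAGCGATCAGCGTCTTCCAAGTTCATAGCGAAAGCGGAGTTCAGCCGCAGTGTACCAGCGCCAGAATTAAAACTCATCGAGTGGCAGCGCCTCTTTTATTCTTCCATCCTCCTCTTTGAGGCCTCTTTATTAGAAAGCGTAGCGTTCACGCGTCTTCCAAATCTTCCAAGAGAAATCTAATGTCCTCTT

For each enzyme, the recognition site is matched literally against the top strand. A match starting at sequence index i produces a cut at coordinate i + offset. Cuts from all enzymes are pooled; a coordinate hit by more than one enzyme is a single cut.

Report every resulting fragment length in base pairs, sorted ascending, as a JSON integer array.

Site scan:
  PtaII (ATCGAGT, off=1): starts [46, 62, 182] → cuts [47, 63, 183]
  LmaV (TCTTCCA, off=6): starts [71, 98, 119, 206, 259, 268] → cuts [77, 104, 125, 212, 265, 274]
  IvoII (CCTCTTT, off=1): starts [6, 26, 86, 196, 217, 228, 290] → cuts [7, 27, 87, 197, 218, 229, 291]
  TgoX (AGCG, off=1): starts [108, 115, 133, 139, 163, 192, 242, 247] → cuts [109, 116, 134, 140, 164, 193, 243, 248]
  QalIII (GTTCA, off=4): starts [127, 145, 250] → cuts [131, 149, 254]

All cut coordinates (distinct, sorted): [7, 27, 47, 63, 77, 87, 104, 109, 116, 125, 131, 134, 140, 149, 164, 183, 193, 197, 212, 218, 229, 243, 248, 254, 265, 274, 291]

Fragment lengths:
  7→27: 20 bp
  27→47: 20 bp
  47→63: 16 bp
  63→77: 14 bp
  77→87: 10 bp
  87→104: 17 bp
  104→109: 5 bp
  109→116: 7 bp
  116→125: 9 bp
  125→131: 6 bp
  131→134: 3 bp
  134→140: 6 bp
  140→149: 9 bp
  149→164: 15 bp
  164→183: 19 bp
  183→193: 10 bp
  193→197: 4 bp
  197→212: 15 bp
  212→218: 6 bp
  218→229: 11 bp
  229→243: 14 bp
  243→248: 5 bp
  248→254: 6 bp
  254→265: 11 bp
  265→274: 9 bp
  274→291: 17 bp
  291→7 (wrap): 296-291+7 = 12 bp

[3,4,5,5,6,6,6,6,7,9,9,9,10,10,11,11,12,14,14,15,15,16,17,17,19,20,20]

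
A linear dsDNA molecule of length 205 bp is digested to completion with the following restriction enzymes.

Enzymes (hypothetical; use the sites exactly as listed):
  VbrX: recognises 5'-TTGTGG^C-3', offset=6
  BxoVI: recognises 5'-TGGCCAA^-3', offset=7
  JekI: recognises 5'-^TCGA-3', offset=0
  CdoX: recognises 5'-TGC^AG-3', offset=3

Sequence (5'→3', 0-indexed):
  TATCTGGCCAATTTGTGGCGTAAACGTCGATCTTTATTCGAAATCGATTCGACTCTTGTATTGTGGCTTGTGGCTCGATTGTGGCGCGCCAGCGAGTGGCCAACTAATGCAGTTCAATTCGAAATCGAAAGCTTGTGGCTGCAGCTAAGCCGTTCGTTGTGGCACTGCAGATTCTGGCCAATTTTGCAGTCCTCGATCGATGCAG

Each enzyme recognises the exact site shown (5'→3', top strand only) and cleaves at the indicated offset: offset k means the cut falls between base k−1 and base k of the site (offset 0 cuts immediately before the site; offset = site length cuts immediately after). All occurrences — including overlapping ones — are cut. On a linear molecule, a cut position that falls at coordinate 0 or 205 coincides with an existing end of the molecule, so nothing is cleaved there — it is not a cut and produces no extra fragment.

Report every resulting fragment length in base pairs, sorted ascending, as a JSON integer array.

Site scan:
  VbrX TTGTGGC/6: at [12, 60, 67, 78, 132, 156] ⇒ [18, 66, 73, 84, 138, 162]
  BxoVI TGGCCAA/7: at [4, 96, 174] ⇒ [11, 103, 181]
  JekI TCGA/0: at [26, 37, 43, 48, 74, 118, 124, 192, 196] ⇒ [26, 37, 43, 48, 74, 118, 124, 192, 196]
  CdoX TGCAG/3: at [107, 139, 165, 184, 200] ⇒ [110, 142, 168, 187, 203]

All cut coordinates (distinct, sorted): [11, 18, 26, 37, 43, 48, 66, 73, 74, 84, 103, 110, 118, 124, 138, 142, 162, 168, 181, 187, 192, 196, 203]

Fragments:
  [0,11): 11 bp
  [11,18): 7 bp
  [18,26): 8 bp
  [26,37): 11 bp
  [37,43): 6 bp
  [43,48): 5 bp
  [48,66): 18 bp
  [66,73): 7 bp
  [73,74): 1 bp
  [74,84): 10 bp
  [84,103): 19 bp
  [103,110): 7 bp
  [110,118): 8 bp
  [118,124): 6 bp
  [124,138): 14 bp
  [138,142): 4 bp
  [142,162): 20 bp
  [162,168): 6 bp
  [168,181): 13 bp
  [181,187): 6 bp
  [187,192): 5 bp
  [192,196): 4 bp
  [196,203): 7 bp
  [203,205): 2 bp

[1,2,4,4,5,5,6,6,6,6,7,7,7,7,8,8,10,11,11,13,14,18,19,20]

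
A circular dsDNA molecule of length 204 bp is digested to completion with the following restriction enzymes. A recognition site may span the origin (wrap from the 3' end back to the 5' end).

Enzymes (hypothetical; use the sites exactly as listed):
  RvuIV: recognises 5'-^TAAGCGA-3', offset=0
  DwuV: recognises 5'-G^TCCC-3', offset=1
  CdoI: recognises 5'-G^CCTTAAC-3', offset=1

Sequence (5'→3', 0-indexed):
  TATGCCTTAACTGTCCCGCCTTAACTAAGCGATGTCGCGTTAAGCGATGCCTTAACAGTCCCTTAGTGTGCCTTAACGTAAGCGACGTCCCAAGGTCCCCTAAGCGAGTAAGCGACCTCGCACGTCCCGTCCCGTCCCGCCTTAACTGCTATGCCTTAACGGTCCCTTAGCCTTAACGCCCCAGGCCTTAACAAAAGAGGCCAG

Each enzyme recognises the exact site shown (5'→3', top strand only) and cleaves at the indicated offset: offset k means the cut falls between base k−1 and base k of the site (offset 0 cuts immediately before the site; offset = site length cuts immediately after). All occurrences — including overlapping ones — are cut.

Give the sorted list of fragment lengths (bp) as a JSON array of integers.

[5,5,5,5,5,7,8,8,8,8,9,9,9,9,9,12,14,15,15,16,23]

Scan for sites:
  RvuIV TAAGCGA/0: at [25, 40, 78, 100, 108] ⇒ [25, 40, 78, 100, 108]
  DwuV GTCCC/1: at [12, 57, 86, 94, 123, 128, 133, 161] ⇒ [13, 58, 87, 95, 124, 129, 134, 162]
  CdoI GCCTTAAC/1: at [3, 17, 48, 69, 138, 152, 169, 184] ⇒ [4, 18, 49, 70, 139, 153, 170, 185]

All cut coordinates (distinct, sorted): [4, 13, 18, 25, 40, 49, 58, 70, 78, 87, 95, 100, 108, 124, 129, 134, 139, 153, 162, 170, 185]

Fragments:
  4→13: 9 bp
  13→18: 5 bp
  18→25: 7 bp
  25→40: 15 bp
  40→49: 9 bp
  49→58: 9 bp
  58→70: 12 bp
  70→78: 8 bp
  78→87: 9 bp
  87→95: 8 bp
  95→100: 5 bp
  100→108: 8 bp
  108→124: 16 bp
  124→129: 5 bp
  129→134: 5 bp
  134→139: 5 bp
  139→153: 14 bp
  153→162: 9 bp
  162→170: 8 bp
  170→185: 15 bp
  185→4 (wrap): 204-185+4 = 23 bp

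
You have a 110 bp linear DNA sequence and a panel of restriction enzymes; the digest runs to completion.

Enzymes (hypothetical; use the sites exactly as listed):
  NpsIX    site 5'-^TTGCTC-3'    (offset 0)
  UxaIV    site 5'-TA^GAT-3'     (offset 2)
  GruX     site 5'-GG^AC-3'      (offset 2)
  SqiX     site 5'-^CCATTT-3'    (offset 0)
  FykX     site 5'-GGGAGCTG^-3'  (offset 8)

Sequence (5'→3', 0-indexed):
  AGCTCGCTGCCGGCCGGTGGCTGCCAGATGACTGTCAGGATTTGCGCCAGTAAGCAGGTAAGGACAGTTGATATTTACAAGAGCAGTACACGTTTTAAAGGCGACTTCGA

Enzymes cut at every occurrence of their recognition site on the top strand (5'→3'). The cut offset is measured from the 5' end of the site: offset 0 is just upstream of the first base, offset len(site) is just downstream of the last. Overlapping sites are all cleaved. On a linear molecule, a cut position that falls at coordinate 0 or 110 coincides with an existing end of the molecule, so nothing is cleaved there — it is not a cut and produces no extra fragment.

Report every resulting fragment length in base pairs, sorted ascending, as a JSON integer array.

[47,63]

Site scan:
  NpsIX (TTGCTC, off=0): no sites
  UxaIV (TAGAT, off=2): no sites
  GruX GGAC/2: at [61] ⇒ [63]
  SqiX (CCATTT, off=0): no sites
  FykX (GGGAGCTG, off=8): no sites

All cut coordinates (distinct, sorted): [63]

Fragment lengths:
  [0,63): 63 bp
  [63,110): 47 bp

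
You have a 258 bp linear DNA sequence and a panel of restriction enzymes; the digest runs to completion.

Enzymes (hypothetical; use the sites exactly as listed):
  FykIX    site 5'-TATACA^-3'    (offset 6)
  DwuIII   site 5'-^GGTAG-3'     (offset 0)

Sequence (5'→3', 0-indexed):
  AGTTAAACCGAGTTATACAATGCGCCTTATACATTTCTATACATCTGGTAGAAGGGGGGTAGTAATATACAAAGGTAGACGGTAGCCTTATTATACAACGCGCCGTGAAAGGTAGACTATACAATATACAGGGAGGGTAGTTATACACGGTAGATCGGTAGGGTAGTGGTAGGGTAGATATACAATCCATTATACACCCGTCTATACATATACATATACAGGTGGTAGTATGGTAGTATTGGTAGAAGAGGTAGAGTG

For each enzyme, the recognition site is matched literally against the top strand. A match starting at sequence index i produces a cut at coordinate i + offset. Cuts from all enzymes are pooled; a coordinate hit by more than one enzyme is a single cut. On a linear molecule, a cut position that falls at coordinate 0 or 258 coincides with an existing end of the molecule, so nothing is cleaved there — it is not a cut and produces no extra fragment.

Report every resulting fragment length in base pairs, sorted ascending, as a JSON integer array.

[1,2,3,3,5,5,5,6,6,6,7,7,8,8,9,9,9,10,11,12,12,12,12,13,13,14,14,17,19]

Scan for sites:
  FykIX (TATACA, off=6): starts [13, 27, 37, 65, 91, 117, 124, 141, 178, 190, 202, 208, 214] → cuts [19, 33, 43, 71, 97, 123, 130, 147, 184, 196, 208, 214, 220]
  DwuIII (GGTAG, off=0): starts [46, 57, 73, 80, 110, 135, 148, 156, 161, 167, 172, 223, 231, 240, 249] → cuts [46, 57, 73, 80, 110, 135, 148, 156, 161, 167, 172, 223, 231, 240, 249]

All cut coordinates (distinct, sorted): [19, 33, 43, 46, 57, 71, 73, 80, 97, 110, 123, 130, 135, 147, 148, 156, 161, 167, 172, 184, 196, 208, 214, 220, 223, 231, 240, 249]

Fragments:
  [0,19): 19 bp
  [19,33): 14 bp
  [33,43): 10 bp
  [43,46): 3 bp
  [46,57): 11 bp
  [57,71): 14 bp
  [71,73): 2 bp
  [73,80): 7 bp
  [80,97): 17 bp
  [97,110): 13 bp
  [110,123): 13 bp
  [123,130): 7 bp
  [130,135): 5 bp
  [135,147): 12 bp
  [147,148): 1 bp
  [148,156): 8 bp
  [156,161): 5 bp
  [161,167): 6 bp
  [167,172): 5 bp
  [172,184): 12 bp
  [184,196): 12 bp
  [196,208): 12 bp
  [208,214): 6 bp
  [214,220): 6 bp
  [220,223): 3 bp
  [223,231): 8 bp
  [231,240): 9 bp
  [240,249): 9 bp
  [249,258): 9 bp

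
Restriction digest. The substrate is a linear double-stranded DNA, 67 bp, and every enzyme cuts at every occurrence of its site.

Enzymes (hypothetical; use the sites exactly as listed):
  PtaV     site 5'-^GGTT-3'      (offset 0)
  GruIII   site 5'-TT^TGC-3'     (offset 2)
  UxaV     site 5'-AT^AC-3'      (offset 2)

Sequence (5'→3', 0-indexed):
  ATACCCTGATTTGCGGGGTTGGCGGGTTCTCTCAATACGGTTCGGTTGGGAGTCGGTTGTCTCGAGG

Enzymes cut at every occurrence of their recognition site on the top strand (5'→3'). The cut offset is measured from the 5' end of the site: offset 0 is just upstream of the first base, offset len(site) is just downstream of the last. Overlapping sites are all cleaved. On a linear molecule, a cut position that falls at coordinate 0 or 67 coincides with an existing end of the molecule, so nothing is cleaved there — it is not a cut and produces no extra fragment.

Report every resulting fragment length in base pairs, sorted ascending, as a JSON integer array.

Site scan:
  PtaV GGTT/0: at [16, 24, 38, 43, 54] ⇒ [16, 24, 38, 43, 54]
  GruIII TTTGC/2: at [9] ⇒ [11]
  UxaV ATAC/2: at [0, 34] ⇒ [2, 36]

All cut coordinates (distinct, sorted): [2, 11, 16, 24, 36, 38, 43, 54]

Fragments:
  [0,2): 2 bp
  [2,11): 9 bp
  [11,16): 5 bp
  [16,24): 8 bp
  [24,36): 12 bp
  [36,38): 2 bp
  [38,43): 5 bp
  [43,54): 11 bp
  [54,67): 13 bp

[2,2,5,5,8,9,11,12,13]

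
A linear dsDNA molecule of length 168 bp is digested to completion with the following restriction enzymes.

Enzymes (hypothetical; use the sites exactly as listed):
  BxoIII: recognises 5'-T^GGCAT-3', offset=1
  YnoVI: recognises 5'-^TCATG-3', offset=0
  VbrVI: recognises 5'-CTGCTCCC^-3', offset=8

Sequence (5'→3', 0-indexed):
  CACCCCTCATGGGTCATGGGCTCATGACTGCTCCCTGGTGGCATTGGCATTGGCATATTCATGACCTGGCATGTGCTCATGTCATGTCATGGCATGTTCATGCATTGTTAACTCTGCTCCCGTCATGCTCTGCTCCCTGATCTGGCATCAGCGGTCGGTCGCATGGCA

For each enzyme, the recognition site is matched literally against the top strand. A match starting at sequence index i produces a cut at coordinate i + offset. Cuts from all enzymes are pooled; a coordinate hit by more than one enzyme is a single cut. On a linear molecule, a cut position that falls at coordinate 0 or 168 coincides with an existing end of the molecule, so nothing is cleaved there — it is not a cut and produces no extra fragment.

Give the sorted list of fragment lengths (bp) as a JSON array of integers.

[1,4,4,5,5,6,6,6,6,7,7,7,8,9,9,14,15,24,25]

Site scan:
  BxoIII (TGGCAT, off=1): starts [38, 44, 50, 66, 89, 142] → cuts [39, 45, 51, 67, 90, 143]
  YnoVI (TCATG, off=0): starts [6, 13, 21, 58, 76, 81, 86, 97, 122] → cuts [6, 13, 21, 58, 76, 81, 86, 97, 122]
  VbrVI (CTGCTCCC, off=8): starts [27, 113, 129] → cuts [35, 121, 137]

All cut coordinates (distinct, sorted): [6, 13, 21, 35, 39, 45, 51, 58, 67, 76, 81, 86, 90, 97, 121, 122, 137, 143]

Fragments:
  [0,6): 6 bp
  [6,13): 7 bp
  [13,21): 8 bp
  [21,35): 14 bp
  [35,39): 4 bp
  [39,45): 6 bp
  [45,51): 6 bp
  [51,58): 7 bp
  [58,67): 9 bp
  [67,76): 9 bp
  [76,81): 5 bp
  [81,86): 5 bp
  [86,90): 4 bp
  [90,97): 7 bp
  [97,121): 24 bp
  [121,122): 1 bp
  [122,137): 15 bp
  [137,143): 6 bp
  [143,168): 25 bp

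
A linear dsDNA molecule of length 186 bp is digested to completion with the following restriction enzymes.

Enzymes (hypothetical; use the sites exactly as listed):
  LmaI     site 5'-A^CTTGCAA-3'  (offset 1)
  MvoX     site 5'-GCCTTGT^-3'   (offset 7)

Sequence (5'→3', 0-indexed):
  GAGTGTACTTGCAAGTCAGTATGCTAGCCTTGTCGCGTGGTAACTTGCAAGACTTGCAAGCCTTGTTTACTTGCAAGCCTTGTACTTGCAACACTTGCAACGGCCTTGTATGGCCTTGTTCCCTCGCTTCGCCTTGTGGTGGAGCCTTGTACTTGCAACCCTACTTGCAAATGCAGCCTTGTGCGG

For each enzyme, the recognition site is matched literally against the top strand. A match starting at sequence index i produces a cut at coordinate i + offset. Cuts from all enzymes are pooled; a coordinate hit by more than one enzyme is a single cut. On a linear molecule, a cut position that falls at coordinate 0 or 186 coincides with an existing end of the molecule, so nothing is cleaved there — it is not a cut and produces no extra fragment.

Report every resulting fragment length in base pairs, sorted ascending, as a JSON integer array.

[1,1,3,4,7,9,9,10,10,12,13,14,14,16,18,19,26]

Per-enzyme occurrences:
  LmaI ACTTGCAA/1: at [6, 42, 51, 68, 83, 92, 150, 162] ⇒ [7, 43, 52, 69, 84, 93, 151, 163]
  MvoX GCCTTGT/7: at [26, 59, 76, 102, 112, 130, 143, 175] ⇒ [33, 66, 83, 109, 119, 137, 150, 182]

Pooled cuts: [7, 33, 43, 52, 66, 69, 83, 84, 93, 109, 119, 137, 150, 151, 163, 182]

Fragment lengths:
  [0,7): 7 bp
  [7,33): 26 bp
  [33,43): 10 bp
  [43,52): 9 bp
  [52,66): 14 bp
  [66,69): 3 bp
  [69,83): 14 bp
  [83,84): 1 bp
  [84,93): 9 bp
  [93,109): 16 bp
  [109,119): 10 bp
  [119,137): 18 bp
  [137,150): 13 bp
  [150,151): 1 bp
  [151,163): 12 bp
  [163,182): 19 bp
  [182,186): 4 bp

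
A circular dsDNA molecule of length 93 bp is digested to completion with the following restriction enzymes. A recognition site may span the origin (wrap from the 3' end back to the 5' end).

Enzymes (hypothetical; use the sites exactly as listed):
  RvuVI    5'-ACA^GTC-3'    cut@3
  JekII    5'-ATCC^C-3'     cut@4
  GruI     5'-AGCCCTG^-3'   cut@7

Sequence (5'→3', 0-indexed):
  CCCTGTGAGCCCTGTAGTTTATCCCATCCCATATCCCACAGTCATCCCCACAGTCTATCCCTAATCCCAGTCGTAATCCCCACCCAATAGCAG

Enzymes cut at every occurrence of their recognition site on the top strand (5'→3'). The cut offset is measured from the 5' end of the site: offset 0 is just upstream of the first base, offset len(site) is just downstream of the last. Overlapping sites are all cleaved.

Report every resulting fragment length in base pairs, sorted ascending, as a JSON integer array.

Per-enzyme occurrences:
  RvuVI (ACAGTC, off=3): starts [37, 49] → cuts [40, 52]
  JekII (ATCCC, off=4): starts [20, 25, 32, 43, 56, 63, 75] → cuts [24, 29, 36, 47, 60, 67, 79]
  GruI (AGCCCTG, off=7): starts [7, 91] → cuts [5, 14]

Pooled cuts: [5, 14, 24, 29, 36, 40, 47, 52, 60, 67, 79]

Fragments:
  5→14: 9 bp
  14→24: 10 bp
  24→29: 5 bp
  29→36: 7 bp
  36→40: 4 bp
  40→47: 7 bp
  47→52: 5 bp
  52→60: 8 bp
  60→67: 7 bp
  67→79: 12 bp
  79→5 (wrap): 93-79+5 = 19 bp

[4,5,5,7,7,7,8,9,10,12,19]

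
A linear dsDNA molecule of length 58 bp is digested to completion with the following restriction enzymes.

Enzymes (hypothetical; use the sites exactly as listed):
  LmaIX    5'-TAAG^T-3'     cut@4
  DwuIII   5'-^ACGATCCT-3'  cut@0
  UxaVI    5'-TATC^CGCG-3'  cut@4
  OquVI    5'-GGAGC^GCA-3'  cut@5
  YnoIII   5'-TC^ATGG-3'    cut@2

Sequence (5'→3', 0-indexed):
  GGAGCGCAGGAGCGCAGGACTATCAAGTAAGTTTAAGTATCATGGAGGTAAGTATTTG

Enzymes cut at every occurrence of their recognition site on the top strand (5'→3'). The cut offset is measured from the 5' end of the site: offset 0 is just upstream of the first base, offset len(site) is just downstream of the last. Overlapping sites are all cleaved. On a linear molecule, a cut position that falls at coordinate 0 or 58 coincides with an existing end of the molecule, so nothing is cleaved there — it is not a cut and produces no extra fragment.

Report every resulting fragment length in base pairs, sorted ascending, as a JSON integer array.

Scan for sites:
  LmaIX TAAGT/4: at [27, 33, 48] ⇒ [31, 37, 52]
  DwuIII (ACGATCCT, off=0): no sites
  UxaVI (TATCCGCG, off=4): no sites
  OquVI GGAGCGCA/5: at [0, 8] ⇒ [5, 13]
  YnoIII TCATGG/2: at [39] ⇒ [41]

Pooled cuts: [5, 13, 31, 37, 41, 52]

Fragments:
  [0,5): 5 bp
  [5,13): 8 bp
  [13,31): 18 bp
  [31,37): 6 bp
  [37,41): 4 bp
  [41,52): 11 bp
  [52,58): 6 bp

[4,5,6,6,8,11,18]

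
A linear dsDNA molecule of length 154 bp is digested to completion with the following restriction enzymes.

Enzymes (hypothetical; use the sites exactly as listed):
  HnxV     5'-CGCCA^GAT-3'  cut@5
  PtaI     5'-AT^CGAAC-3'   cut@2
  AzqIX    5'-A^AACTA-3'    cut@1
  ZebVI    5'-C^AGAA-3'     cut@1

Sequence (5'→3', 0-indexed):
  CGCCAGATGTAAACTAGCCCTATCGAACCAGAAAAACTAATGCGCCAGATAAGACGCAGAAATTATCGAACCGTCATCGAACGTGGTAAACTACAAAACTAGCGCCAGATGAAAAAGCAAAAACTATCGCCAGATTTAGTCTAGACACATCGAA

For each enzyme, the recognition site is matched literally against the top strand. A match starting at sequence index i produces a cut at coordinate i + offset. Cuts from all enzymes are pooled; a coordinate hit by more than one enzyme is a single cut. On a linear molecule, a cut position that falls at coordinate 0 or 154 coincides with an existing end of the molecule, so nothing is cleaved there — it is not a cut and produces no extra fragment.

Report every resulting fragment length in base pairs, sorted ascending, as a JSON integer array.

[5,5,6,6,8,9,10,11,11,11,11,12,13,14,22]

Site scan:
  HnxV (CGCCAGAT, off=5): starts [0, 42, 102, 127] → cuts [5, 47, 107, 132]
  PtaI (ATCGAAC, off=2): starts [21, 64, 75] → cuts [23, 66, 77]
  AzqIX (AAACTA, off=1): starts [10, 33, 87, 95, 120] → cuts [11, 34, 88, 96, 121]
  ZebVI (CAGAA, off=1): starts [28, 56] → cuts [29, 57]

Pooled cuts: [5, 11, 23, 29, 34, 47, 57, 66, 77, 88, 96, 107, 121, 132]

Fragments:
  [0,5): 5 bp
  [5,11): 6 bp
  [11,23): 12 bp
  [23,29): 6 bp
  [29,34): 5 bp
  [34,47): 13 bp
  [47,57): 10 bp
  [57,66): 9 bp
  [66,77): 11 bp
  [77,88): 11 bp
  [88,96): 8 bp
  [96,107): 11 bp
  [107,121): 14 bp
  [121,132): 11 bp
  [132,154): 22 bp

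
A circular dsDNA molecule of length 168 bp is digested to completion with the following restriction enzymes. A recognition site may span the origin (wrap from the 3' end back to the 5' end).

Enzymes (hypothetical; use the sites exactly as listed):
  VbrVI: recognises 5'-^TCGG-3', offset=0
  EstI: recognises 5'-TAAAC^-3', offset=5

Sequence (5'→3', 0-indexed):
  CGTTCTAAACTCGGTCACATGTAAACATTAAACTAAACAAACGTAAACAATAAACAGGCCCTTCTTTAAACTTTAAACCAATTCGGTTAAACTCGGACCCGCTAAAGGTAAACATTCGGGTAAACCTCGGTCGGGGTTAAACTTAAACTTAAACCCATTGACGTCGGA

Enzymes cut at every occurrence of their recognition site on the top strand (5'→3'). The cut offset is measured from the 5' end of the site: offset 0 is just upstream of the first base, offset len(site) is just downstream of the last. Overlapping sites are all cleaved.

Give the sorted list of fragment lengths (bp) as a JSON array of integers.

Site scan:
  VbrVI TCGG/0: at [10, 82, 92, 115, 126, 130, 163] ⇒ [10, 82, 92, 115, 126, 130, 163]
  EstI TAAAC/5: at [5, 21, 28, 33, 43, 50, 66, 73, 87, 108, 120, 137, 143, 149] ⇒ [10, 26, 33, 38, 48, 55, 71, 78, 92, 113, 125, 142, 148, 154]

All cut coordinates (distinct, sorted): [10, 26, 33, 38, 48, 55, 71, 78, 82, 92, 113, 115, 125, 126, 130, 142, 148, 154, 163]

Fragments:
  10→26: 16 bp
  26→33: 7 bp
  33→38: 5 bp
  38→48: 10 bp
  48→55: 7 bp
  55→71: 16 bp
  71→78: 7 bp
  78→82: 4 bp
  82→92: 10 bp
  92→113: 21 bp
  113→115: 2 bp
  115→125: 10 bp
  125→126: 1 bp
  126→130: 4 bp
  130→142: 12 bp
  142→148: 6 bp
  148→154: 6 bp
  154→163: 9 bp
  163→10 (wrap): 168-163+10 = 15 bp

[1,2,4,4,5,6,6,7,7,7,9,10,10,10,12,15,16,16,21]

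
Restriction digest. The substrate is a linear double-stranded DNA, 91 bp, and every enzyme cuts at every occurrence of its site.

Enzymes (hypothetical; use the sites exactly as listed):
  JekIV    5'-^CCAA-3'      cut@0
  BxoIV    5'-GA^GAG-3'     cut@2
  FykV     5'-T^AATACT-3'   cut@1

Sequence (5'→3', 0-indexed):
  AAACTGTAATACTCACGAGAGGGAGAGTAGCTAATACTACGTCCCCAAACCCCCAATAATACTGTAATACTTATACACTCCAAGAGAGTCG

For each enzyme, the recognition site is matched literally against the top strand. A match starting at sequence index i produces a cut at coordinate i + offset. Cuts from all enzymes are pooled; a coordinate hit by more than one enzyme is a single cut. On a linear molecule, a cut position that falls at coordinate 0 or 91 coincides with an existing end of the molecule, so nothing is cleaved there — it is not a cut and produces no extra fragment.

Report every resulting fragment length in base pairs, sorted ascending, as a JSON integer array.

[5,6,6,6,7,8,8,8,11,12,14]

Scan for sites:
  JekIV CCAA/0: at [44, 52, 79] ⇒ [44, 52, 79]
  BxoIV GAGAG/2: at [16, 22, 83] ⇒ [18, 24, 85]
  FykV TAATACT/1: at [6, 31, 56, 64] ⇒ [7, 32, 57, 65]

All cut coordinates (distinct, sorted): [7, 18, 24, 32, 44, 52, 57, 65, 79, 85]

Fragments:
  [0,7): 7 bp
  [7,18): 11 bp
  [18,24): 6 bp
  [24,32): 8 bp
  [32,44): 12 bp
  [44,52): 8 bp
  [52,57): 5 bp
  [57,65): 8 bp
  [65,79): 14 bp
  [79,85): 6 bp
  [85,91): 6 bp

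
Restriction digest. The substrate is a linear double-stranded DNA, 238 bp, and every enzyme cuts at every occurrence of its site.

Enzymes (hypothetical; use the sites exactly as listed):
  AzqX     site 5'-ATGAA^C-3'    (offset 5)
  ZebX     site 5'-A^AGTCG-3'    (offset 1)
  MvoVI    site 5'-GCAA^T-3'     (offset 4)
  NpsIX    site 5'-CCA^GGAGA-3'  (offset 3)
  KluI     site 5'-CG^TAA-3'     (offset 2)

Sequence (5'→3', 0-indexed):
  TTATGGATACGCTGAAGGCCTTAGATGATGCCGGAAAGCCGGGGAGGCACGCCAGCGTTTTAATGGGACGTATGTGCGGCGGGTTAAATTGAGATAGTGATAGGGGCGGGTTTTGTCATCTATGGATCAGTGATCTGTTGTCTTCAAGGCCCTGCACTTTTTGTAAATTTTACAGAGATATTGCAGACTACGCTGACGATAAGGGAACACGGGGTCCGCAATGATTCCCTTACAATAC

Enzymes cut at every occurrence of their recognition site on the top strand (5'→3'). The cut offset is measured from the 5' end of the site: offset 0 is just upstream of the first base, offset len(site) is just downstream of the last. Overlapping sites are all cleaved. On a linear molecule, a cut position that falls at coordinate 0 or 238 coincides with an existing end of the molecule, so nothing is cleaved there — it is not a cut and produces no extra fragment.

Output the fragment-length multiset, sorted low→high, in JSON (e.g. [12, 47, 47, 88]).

[17,221]

Per-enzyme occurrences:
  AzqX (ATGAAC, off=5): no sites
  ZebX (AAGTCG, off=1): no sites
  MvoVI (GCAAT, off=4): starts [217] → cuts [221]
  NpsIX (CCAGGAGA, off=3): no sites
  KluI (CGTAA, off=2): no sites

Pooled cuts: [221]

Fragments:
  [0,221): 221 bp
  [221,238): 17 bp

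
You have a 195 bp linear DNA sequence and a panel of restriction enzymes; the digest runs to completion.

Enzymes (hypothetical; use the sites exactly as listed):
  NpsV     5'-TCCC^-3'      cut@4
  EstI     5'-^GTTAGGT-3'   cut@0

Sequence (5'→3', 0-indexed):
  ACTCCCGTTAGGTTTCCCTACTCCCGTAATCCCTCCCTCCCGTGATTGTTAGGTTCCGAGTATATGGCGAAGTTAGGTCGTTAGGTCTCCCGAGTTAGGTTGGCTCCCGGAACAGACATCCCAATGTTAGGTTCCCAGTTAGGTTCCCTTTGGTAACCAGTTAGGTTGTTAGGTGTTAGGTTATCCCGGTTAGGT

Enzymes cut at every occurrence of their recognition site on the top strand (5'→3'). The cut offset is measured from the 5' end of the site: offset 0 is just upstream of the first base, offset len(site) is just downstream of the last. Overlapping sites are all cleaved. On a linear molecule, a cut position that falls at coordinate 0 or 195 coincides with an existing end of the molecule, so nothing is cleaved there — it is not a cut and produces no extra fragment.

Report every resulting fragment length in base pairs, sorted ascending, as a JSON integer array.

Scan for sites:
  NpsV TCCC/4: at [2, 14, 21, 29, 33, 37, 87, 104, 118, 132, 144, 183] ⇒ [6, 18, 25, 33, 37, 41, 91, 108, 122, 136, 148, 187]
  EstI GTTAGGT/0: at [6, 47, 71, 79, 93, 125, 137, 159, 167, 174, 188] ⇒ [6, 47, 71, 79, 93, 125, 137, 159, 167, 174, 188]

Pooled cuts: [6, 18, 25, 33, 37, 41, 47, 71, 79, 91, 93, 108, 122, 125, 136, 137, 148, 159, 167, 174, 187, 188]

Fragments:
  [0,6): 6 bp
  [6,18): 12 bp
  [18,25): 7 bp
  [25,33): 8 bp
  [33,37): 4 bp
  [37,41): 4 bp
  [41,47): 6 bp
  [47,71): 24 bp
  [71,79): 8 bp
  [79,91): 12 bp
  [91,93): 2 bp
  [93,108): 15 bp
  [108,122): 14 bp
  [122,125): 3 bp
  [125,136): 11 bp
  [136,137): 1 bp
  [137,148): 11 bp
  [148,159): 11 bp
  [159,167): 8 bp
  [167,174): 7 bp
  [174,187): 13 bp
  [187,188): 1 bp
  [188,195): 7 bp

[1,1,2,3,4,4,6,6,7,7,7,8,8,8,11,11,11,12,12,13,14,15,24]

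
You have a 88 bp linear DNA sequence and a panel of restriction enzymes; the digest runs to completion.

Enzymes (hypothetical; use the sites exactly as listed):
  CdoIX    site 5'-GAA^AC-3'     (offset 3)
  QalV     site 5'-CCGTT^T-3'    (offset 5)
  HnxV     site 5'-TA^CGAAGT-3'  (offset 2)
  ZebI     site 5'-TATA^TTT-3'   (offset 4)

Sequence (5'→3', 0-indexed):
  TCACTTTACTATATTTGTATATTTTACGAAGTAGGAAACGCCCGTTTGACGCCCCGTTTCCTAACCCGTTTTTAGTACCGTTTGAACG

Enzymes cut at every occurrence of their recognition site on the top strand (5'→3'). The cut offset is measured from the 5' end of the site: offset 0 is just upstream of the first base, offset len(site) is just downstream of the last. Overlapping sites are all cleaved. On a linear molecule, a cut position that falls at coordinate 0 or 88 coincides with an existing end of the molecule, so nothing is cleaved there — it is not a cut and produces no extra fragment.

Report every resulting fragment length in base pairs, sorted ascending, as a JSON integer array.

Per-enzyme occurrences:
  CdoIX (GAAAC, off=3): starts [34] → cuts [37]
  QalV (CCGTTT, off=5): starts [41, 53, 65, 77] → cuts [46, 58, 70, 82]
  HnxV (TACGAAGT, off=2): starts [24] → cuts [26]
  ZebI (TATATTT, off=4): starts [9, 17] → cuts [13, 21]

Pooled cuts: [13, 21, 26, 37, 46, 58, 70, 82]

Fragments:
  [0,13): 13 bp
  [13,21): 8 bp
  [21,26): 5 bp
  [26,37): 11 bp
  [37,46): 9 bp
  [46,58): 12 bp
  [58,70): 12 bp
  [70,82): 12 bp
  [82,88): 6 bp

[5,6,8,9,11,12,12,12,13]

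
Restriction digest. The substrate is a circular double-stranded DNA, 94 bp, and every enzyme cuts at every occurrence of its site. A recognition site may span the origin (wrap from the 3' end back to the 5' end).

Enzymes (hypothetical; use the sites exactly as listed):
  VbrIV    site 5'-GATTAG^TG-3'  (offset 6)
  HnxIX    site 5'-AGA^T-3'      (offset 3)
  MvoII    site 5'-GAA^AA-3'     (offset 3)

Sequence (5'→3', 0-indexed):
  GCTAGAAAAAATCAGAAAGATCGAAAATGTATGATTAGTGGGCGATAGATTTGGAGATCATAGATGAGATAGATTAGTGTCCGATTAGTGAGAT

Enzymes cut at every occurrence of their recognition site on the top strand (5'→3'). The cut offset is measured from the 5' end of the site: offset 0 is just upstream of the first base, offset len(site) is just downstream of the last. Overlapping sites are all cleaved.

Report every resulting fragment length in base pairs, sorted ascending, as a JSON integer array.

[4,4,5,5,5,7,8,8,11,11,13,13]

Scan for sites:
  VbrIV GATTAGTG/6: at [32, 71, 82] ⇒ [38, 77, 88]
  HnxIX AGAT/3: at [17, 46, 54, 61, 66, 70, 90] ⇒ [20, 49, 57, 64, 69, 73, 93]
  MvoII GAAAA/3: at [4, 22] ⇒ [7, 25]

All cut coordinates (distinct, sorted): [7, 20, 25, 38, 49, 57, 64, 69, 73, 77, 88, 93]

Fragments:
  7→20: 13 bp
  20→25: 5 bp
  25→38: 13 bp
  38→49: 11 bp
  49→57: 8 bp
  57→64: 7 bp
  64→69: 5 bp
  69→73: 4 bp
  73→77: 4 bp
  77→88: 11 bp
  88→93: 5 bp
  93→7 (wrap): 94-93+7 = 8 bp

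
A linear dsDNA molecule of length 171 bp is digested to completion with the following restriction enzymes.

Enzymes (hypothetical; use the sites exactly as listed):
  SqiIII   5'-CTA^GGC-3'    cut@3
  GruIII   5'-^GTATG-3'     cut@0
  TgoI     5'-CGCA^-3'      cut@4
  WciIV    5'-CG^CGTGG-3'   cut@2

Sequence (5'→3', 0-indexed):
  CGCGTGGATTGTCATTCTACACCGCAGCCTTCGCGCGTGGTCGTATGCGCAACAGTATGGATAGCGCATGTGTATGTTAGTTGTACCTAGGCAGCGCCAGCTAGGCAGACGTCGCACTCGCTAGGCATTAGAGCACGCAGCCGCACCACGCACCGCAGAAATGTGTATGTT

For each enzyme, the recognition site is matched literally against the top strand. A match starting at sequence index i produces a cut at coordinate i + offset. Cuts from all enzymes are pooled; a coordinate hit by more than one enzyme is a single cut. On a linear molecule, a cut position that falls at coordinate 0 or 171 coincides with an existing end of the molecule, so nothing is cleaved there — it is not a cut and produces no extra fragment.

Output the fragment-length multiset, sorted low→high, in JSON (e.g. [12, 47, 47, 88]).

Scan for sites:
  SqiIII (CTAGGC, off=3): starts [86, 100, 120] → cuts [89, 103, 123]
  GruIII (GTATG, off=0): starts [42, 54, 71, 164] → cuts [42, 54, 71, 164]
  TgoI (CGCA, off=4): starts [22, 47, 64, 112, 135, 141, 148, 153] → cuts [26, 51, 68, 116, 139, 145, 152, 157]
  WciIV (CGCGTGG, off=2): starts [0, 33] → cuts [2, 35]

Pooled cuts: [2, 26, 35, 42, 51, 54, 68, 71, 89, 103, 116, 123, 139, 145, 152, 157, 164]

Fragment lengths:
  [0,2): 2 bp
  [2,26): 24 bp
  [26,35): 9 bp
  [35,42): 7 bp
  [42,51): 9 bp
  [51,54): 3 bp
  [54,68): 14 bp
  [68,71): 3 bp
  [71,89): 18 bp
  [89,103): 14 bp
  [103,116): 13 bp
  [116,123): 7 bp
  [123,139): 16 bp
  [139,145): 6 bp
  [145,152): 7 bp
  [152,157): 5 bp
  [157,164): 7 bp
  [164,171): 7 bp

[2,3,3,5,6,7,7,7,7,7,9,9,13,14,14,16,18,24]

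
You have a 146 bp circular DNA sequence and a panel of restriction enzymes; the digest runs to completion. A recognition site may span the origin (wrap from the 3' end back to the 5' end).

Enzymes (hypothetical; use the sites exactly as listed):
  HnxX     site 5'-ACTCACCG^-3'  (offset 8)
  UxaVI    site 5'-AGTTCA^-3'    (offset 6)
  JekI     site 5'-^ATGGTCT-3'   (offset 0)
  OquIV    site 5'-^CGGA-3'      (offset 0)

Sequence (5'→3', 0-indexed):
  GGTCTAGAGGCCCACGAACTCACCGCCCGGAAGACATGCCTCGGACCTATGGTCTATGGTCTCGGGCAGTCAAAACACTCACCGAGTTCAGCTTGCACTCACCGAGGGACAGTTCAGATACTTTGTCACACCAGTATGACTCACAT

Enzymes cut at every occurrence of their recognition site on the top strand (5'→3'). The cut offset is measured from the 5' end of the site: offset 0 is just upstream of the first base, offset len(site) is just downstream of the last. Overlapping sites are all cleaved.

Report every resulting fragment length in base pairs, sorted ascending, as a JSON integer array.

Per-enzyme occurrences:
  HnxX ACTCACCG/8: at [17, 76, 96] ⇒ [25, 84, 104]
  UxaVI AGTTCA/6: at [84, 110] ⇒ [90, 116]
  JekI ATGGTCT/0: at [48, 55, 144] ⇒ [48, 55, 144]
  OquIV CGGA/0: at [27, 41] ⇒ [27, 41]

Pooled cuts: [25, 27, 41, 48, 55, 84, 90, 104, 116, 144]

Fragments:
  25→27: 2 bp
  27→41: 14 bp
  41→48: 7 bp
  48→55: 7 bp
  55→84: 29 bp
  84→90: 6 bp
  90→104: 14 bp
  104→116: 12 bp
  116→144: 28 bp
  144→25 (wrap): 146-144+25 = 27 bp

[2,6,7,7,12,14,14,27,28,29]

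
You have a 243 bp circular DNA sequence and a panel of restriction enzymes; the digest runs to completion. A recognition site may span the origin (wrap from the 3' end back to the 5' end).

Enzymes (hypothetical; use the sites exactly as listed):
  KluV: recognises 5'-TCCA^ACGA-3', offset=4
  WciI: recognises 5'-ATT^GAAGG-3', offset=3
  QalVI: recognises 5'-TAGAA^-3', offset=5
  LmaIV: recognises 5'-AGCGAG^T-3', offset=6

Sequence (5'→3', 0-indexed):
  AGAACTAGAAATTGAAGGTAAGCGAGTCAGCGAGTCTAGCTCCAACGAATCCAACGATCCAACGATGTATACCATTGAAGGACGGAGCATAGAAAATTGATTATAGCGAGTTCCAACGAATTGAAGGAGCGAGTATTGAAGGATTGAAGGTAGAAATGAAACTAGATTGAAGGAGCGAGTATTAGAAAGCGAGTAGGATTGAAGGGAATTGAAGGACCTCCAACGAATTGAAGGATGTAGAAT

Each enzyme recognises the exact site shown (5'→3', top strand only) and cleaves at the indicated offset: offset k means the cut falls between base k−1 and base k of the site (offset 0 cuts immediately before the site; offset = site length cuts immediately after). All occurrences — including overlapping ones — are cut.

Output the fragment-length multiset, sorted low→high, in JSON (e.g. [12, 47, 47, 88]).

Per-enzyme occurrences:
  KluV TCCAACGA/4: at [40, 49, 57, 111, 218] ⇒ [44, 53, 61, 115, 222]
  WciI ATTGAAGG/3: at [10, 73, 119, 134, 142, 165, 197, 207, 226] ⇒ [13, 76, 122, 137, 145, 168, 200, 210, 229]
  QalVI TAGAA/5: at [5, 89, 150, 182, 237, 242] ⇒ [4, 10, 94, 155, 187, 242]
  LmaIV AGCGAGT/6: at [20, 28, 104, 127, 173, 187] ⇒ [26, 34, 110, 133, 179, 193]

Pooled cuts: [4, 10, 13, 26, 34, 44, 53, 61, 76, 94, 110, 115, 122, 133, 137, 145, 155, 168, 179, 187, 193, 200, 210, 222, 229, 242]

Fragment lengths:
  4→10: 6 bp
  10→13: 3 bp
  13→26: 13 bp
  26→34: 8 bp
  34→44: 10 bp
  44→53: 9 bp
  53→61: 8 bp
  61→76: 15 bp
  76→94: 18 bp
  94→110: 16 bp
  110→115: 5 bp
  115→122: 7 bp
  122→133: 11 bp
  133→137: 4 bp
  137→145: 8 bp
  145→155: 10 bp
  155→168: 13 bp
  168→179: 11 bp
  179→187: 8 bp
  187→193: 6 bp
  193→200: 7 bp
  200→210: 10 bp
  210→222: 12 bp
  222→229: 7 bp
  229→242: 13 bp
  242→4 (wrap): 243-242+4 = 5 bp

[3,4,5,5,6,6,7,7,7,8,8,8,8,9,10,10,10,11,11,12,13,13,13,15,16,18]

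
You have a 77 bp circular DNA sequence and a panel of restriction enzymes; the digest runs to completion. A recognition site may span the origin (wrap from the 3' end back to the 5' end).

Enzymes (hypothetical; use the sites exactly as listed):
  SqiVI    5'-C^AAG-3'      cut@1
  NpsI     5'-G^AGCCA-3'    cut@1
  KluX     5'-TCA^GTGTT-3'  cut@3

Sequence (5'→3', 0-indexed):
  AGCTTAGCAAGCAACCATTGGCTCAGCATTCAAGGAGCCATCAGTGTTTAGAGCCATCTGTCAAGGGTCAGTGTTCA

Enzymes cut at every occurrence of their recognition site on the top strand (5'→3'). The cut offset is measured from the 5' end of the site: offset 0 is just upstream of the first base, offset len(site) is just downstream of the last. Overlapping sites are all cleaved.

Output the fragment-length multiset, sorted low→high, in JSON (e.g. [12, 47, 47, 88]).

Site scan:
  SqiVI CAAG/1: at [7, 30, 61, 75] ⇒ [8, 31, 62, 76]
  NpsI GAGCCA/1: at [34, 50] ⇒ [35, 51]
  KluX TCAGTGTT/3: at [40, 67] ⇒ [43, 70]

Pooled cuts: [8, 31, 35, 43, 51, 62, 70, 76]

Fragments:
  8→31: 23 bp
  31→35: 4 bp
  35→43: 8 bp
  43→51: 8 bp
  51→62: 11 bp
  62→70: 8 bp
  70→76: 6 bp
  76→8 (wrap): 77-76+8 = 9 bp

[4,6,8,8,8,9,11,23]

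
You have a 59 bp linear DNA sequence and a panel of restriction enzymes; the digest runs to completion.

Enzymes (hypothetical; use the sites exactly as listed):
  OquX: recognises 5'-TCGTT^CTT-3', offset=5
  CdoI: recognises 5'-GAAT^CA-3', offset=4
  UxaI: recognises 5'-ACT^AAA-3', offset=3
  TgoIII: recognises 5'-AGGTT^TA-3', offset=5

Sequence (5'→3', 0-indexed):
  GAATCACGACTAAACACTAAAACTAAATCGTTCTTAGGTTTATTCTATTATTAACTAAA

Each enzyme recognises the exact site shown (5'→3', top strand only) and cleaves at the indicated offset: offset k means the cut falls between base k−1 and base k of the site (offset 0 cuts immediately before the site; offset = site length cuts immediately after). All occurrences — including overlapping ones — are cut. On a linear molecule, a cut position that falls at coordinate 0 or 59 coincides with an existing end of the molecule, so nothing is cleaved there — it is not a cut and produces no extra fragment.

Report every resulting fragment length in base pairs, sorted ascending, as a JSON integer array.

[3,4,6,7,7,8,8,16]

Scan for sites:
  OquX (TCGTTCTT, off=5): starts [27] → cuts [32]
  CdoI (GAATCA, off=4): starts [0] → cuts [4]
  UxaI (ACTAAA, off=3): starts [8, 15, 21, 53] → cuts [11, 18, 24, 56]
  TgoIII (AGGTTTA, off=5): starts [35] → cuts [40]

Pooled cuts: [4, 11, 18, 24, 32, 40, 56]

Fragment lengths:
  [0,4): 4 bp
  [4,11): 7 bp
  [11,18): 7 bp
  [18,24): 6 bp
  [24,32): 8 bp
  [32,40): 8 bp
  [40,56): 16 bp
  [56,59): 3 bp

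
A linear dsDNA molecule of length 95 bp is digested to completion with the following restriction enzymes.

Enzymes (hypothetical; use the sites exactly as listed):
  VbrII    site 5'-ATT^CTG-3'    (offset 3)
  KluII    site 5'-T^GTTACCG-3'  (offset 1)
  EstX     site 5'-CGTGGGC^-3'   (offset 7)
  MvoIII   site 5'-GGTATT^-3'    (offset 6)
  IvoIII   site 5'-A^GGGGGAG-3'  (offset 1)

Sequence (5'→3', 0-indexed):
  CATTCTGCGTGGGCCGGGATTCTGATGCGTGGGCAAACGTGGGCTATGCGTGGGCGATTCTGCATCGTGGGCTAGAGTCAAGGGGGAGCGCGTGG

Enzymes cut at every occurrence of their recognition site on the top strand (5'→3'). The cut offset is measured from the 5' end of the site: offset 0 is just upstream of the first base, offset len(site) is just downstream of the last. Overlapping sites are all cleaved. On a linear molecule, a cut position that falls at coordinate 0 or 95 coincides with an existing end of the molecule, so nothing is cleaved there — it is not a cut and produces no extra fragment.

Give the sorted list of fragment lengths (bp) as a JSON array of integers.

[4,4,7,9,10,10,11,13,13,14]

Scan for sites:
  VbrII ATTCTG/3: at [1, 18, 56] ⇒ [4, 21, 59]
  KluII (TGTTACCG, off=1): no sites
  EstX CGTGGGC/7: at [7, 27, 37, 48, 65] ⇒ [14, 34, 44, 55, 72]
  MvoIII (GGTATT, off=6): no sites
  IvoIII AGGGGGAG/1: at [80] ⇒ [81]

All cut coordinates (distinct, sorted): [4, 14, 21, 34, 44, 55, 59, 72, 81]

Fragment lengths:
  [0,4): 4 bp
  [4,14): 10 bp
  [14,21): 7 bp
  [21,34): 13 bp
  [34,44): 10 bp
  [44,55): 11 bp
  [55,59): 4 bp
  [59,72): 13 bp
  [72,81): 9 bp
  [81,95): 14 bp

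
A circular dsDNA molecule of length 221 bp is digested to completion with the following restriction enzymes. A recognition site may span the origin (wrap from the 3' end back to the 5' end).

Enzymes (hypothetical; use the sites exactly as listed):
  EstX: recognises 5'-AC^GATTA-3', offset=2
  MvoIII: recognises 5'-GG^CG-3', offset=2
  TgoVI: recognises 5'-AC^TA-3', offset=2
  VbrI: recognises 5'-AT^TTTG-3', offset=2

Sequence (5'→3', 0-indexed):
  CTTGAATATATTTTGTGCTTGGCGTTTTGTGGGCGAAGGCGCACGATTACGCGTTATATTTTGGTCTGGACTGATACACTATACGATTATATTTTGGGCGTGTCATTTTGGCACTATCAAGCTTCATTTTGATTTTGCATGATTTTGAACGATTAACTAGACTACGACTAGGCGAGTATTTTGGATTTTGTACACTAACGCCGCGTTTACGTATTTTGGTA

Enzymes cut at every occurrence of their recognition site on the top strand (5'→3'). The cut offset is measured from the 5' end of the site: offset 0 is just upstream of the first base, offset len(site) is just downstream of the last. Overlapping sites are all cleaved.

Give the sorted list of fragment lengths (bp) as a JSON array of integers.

Per-enzyme occurrences:
  EstX (ACGATTA, off=2): starts [42, 82, 148] → cuts [44, 84, 150]
  MvoIII (GGCG, off=2): starts [20, 31, 37, 96, 170] → cuts [22, 33, 39, 98, 172]
  TgoVI (ACTA, off=2): starts [77, 112, 155, 160, 166, 193] → cuts [79, 114, 157, 162, 168, 195]
  VbrI (ATTTTG, off=2): starts [9, 57, 90, 104, 125, 131, 141, 177, 184, 212] → cuts [11, 59, 92, 106, 127, 133, 143, 179, 186, 214]

Pooled cuts: [11, 22, 33, 39, 44, 59, 79, 84, 92, 98, 106, 114, 127, 133, 143, 150, 157, 162, 168, 172, 179, 186, 195, 214]

Fragments:
  11→22: 11 bp
  22→33: 11 bp
  33→39: 6 bp
  39→44: 5 bp
  44→59: 15 bp
  59→79: 20 bp
  79→84: 5 bp
  84→92: 8 bp
  92→98: 6 bp
  98→106: 8 bp
  106→114: 8 bp
  114→127: 13 bp
  127→133: 6 bp
  133→143: 10 bp
  143→150: 7 bp
  150→157: 7 bp
  157→162: 5 bp
  162→168: 6 bp
  168→172: 4 bp
  172→179: 7 bp
  179→186: 7 bp
  186→195: 9 bp
  195→214: 19 bp
  214→11 (wrap): 221-214+11 = 18 bp

[4,5,5,5,6,6,6,6,7,7,7,7,8,8,8,9,10,11,11,13,15,18,19,20]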